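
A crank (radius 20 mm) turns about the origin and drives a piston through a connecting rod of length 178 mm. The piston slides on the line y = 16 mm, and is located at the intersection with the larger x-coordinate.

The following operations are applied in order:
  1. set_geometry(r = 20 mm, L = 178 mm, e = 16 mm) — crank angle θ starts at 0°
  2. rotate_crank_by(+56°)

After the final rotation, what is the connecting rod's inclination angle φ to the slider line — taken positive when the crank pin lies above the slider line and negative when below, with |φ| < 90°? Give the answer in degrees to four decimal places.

set_geometry: r = 20 mm, L = 178 mm, e = 16 mm; θ ← 0°
rotate_crank_by(+56°): θ ← 0° +56° = 56°
crank pin P = (r cos θ, r sin θ) = (11.183858, 16.580751)
h = r sin θ − e = 16.580751 − 16 = 0.580751
sin φ = h / L = 0.580751 / 178 = 0.00326265
φ = arcsin(0.00326265) = 0.186936°

0.1869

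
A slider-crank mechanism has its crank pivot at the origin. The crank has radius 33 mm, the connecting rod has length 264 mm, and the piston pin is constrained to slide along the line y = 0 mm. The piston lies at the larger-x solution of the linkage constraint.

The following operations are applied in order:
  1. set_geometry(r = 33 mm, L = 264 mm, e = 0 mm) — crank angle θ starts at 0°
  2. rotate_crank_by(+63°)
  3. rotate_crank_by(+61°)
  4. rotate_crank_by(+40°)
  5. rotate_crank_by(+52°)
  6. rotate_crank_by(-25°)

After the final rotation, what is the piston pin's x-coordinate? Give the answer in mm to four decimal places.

set_geometry: r = 33 mm, L = 264 mm, e = 0 mm; θ ← 0°
rotate_crank_by(+63°): θ ← 0° +63° = 63°
rotate_crank_by(+61°): θ ← 63° +61° = 124°
rotate_crank_by(+40°): θ ← 124° +40° = 164°
rotate_crank_by(+52°): θ ← 164° +52° = 216°
rotate_crank_by(-25°): θ ← 216° -25° = 191°
crank pin P = (r cos θ, r sin θ) = (-32.393697, -6.296697)
h = r sin θ − e = -6.296697 − 0 = -6.296697
x = r cos θ + √(L² − h²) = -32.393697 + √(69696.0 − 39.6484) = -32.393697 + 263.924898 = 231.531201

231.5312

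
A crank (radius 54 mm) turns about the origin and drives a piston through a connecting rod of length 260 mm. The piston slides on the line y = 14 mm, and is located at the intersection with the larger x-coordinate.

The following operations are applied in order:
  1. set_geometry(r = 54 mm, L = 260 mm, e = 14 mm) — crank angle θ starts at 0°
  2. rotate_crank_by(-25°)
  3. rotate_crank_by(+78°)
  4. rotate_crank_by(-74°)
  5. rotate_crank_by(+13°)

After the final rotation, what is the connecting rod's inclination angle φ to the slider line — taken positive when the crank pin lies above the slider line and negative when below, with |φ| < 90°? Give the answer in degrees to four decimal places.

set_geometry: r = 54 mm, L = 260 mm, e = 14 mm; θ ← 0°
rotate_crank_by(-25°): θ ← 0° -25° = -25°
rotate_crank_by(+78°): θ ← -25° +78° = 53°
rotate_crank_by(-74°): θ ← 53° -74° = -21°
rotate_crank_by(+13°): θ ← -21° +13° = -8°
crank pin P = (r cos θ, r sin θ) = (53.474476, -7.515347)
h = r sin θ − e = -7.515347 − 14 = -21.515347
sin φ = h / L = -21.515347 / 260 = -0.08275134
φ = arcsin(-0.08275134) = -4.746730°

-4.7467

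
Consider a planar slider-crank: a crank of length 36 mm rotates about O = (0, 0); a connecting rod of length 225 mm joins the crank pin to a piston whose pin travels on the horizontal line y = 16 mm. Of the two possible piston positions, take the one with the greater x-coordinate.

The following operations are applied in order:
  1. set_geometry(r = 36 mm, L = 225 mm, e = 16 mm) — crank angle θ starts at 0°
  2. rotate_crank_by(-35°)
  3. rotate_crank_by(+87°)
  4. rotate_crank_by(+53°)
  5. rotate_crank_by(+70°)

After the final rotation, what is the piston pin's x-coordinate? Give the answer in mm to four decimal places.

188.7690

set_geometry: r = 36 mm, L = 225 mm, e = 16 mm; θ ← 0°
rotate_crank_by(-35°): θ ← 0° -35° = -35°
rotate_crank_by(+87°): θ ← -35° +87° = 52°
rotate_crank_by(+53°): θ ← 52° +53° = 105°
rotate_crank_by(+70°): θ ← 105° +70° = 175°
crank pin P = (r cos θ, r sin θ) = (-35.863009, 3.137607)
h = r sin θ − e = 3.137607 − 16 = -12.862393
x = r cos θ + √(L² − h²) = -35.863009 + √(50625.0 − 165.4412) = -35.863009 + 224.632052 = 188.769043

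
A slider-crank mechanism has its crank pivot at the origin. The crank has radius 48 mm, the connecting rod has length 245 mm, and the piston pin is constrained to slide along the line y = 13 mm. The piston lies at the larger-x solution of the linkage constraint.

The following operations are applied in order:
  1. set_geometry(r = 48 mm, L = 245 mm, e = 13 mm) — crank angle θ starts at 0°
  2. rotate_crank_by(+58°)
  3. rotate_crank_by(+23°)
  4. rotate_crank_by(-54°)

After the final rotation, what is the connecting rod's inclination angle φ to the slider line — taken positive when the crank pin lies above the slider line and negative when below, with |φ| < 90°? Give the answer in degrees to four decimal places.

set_geometry: r = 48 mm, L = 245 mm, e = 13 mm; θ ← 0°
rotate_crank_by(+58°): θ ← 0° +58° = 58°
rotate_crank_by(+23°): θ ← 58° +23° = 81°
rotate_crank_by(-54°): θ ← 81° -54° = 27°
crank pin P = (r cos θ, r sin θ) = (42.768313, 21.791544)
h = r sin θ − e = 21.791544 − 13 = 8.791544
sin φ = h / L = 8.791544 / 245 = 0.03588385
φ = arcsin(0.03588385) = 2.056435°

2.0564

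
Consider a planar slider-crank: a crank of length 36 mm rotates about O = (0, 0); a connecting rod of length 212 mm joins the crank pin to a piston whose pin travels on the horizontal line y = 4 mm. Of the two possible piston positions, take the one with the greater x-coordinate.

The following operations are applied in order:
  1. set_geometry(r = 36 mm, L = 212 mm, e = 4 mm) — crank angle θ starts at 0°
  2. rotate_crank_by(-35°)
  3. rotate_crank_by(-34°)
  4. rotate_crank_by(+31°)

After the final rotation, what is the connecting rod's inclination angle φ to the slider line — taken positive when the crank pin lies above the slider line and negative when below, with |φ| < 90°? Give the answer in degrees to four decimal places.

set_geometry: r = 36 mm, L = 212 mm, e = 4 mm; θ ← 0°
rotate_crank_by(-35°): θ ← 0° -35° = -35°
rotate_crank_by(-34°): θ ← -35° -34° = -69°
rotate_crank_by(+31°): θ ← -69° +31° = -38°
crank pin P = (r cos θ, r sin θ) = (28.368387, -22.163813)
h = r sin θ − e = -22.163813 − 4 = -26.163813
sin φ = h / L = -26.163813 / 212 = -0.12341421
φ = arcsin(-0.12341421) = -7.089188°

-7.0892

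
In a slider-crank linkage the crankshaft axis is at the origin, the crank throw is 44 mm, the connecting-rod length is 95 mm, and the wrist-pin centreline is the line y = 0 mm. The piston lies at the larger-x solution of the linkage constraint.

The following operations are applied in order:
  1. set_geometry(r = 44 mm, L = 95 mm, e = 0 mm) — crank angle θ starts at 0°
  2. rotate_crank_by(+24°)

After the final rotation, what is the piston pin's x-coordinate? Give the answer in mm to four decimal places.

set_geometry: r = 44 mm, L = 95 mm, e = 0 mm; θ ← 0°
rotate_crank_by(+24°): θ ← 0° +24° = 24°
crank pin P = (r cos θ, r sin θ) = (40.196000, 17.896412)
h = r sin θ − e = 17.896412 − 0 = 17.896412
x = r cos θ + √(L² − h²) = 40.196000 + √(9025.0 − 320.2816) = 40.196000 + 93.299081 = 133.495081

133.4951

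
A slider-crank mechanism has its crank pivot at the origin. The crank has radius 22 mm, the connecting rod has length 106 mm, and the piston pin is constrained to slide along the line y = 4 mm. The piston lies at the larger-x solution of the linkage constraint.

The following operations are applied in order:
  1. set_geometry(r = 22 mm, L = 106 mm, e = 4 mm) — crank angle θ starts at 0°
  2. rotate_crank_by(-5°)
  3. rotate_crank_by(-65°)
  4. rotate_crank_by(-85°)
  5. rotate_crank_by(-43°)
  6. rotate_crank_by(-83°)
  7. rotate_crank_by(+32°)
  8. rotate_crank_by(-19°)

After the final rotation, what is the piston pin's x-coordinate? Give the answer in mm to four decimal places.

103.6950

set_geometry: r = 22 mm, L = 106 mm, e = 4 mm; θ ← 0°
rotate_crank_by(-5°): θ ← 0° -5° = -5°
rotate_crank_by(-65°): θ ← -5° -65° = -70°
rotate_crank_by(-85°): θ ← -70° -85° = -155°
rotate_crank_by(-43°): θ ← -155° -43° = -198°
rotate_crank_by(-83°): θ ← -198° -83° = -281°
rotate_crank_by(+32°): θ ← -281° +32° = -249°
rotate_crank_by(-19°): θ ← -249° -19° = -268°
crank pin P = (r cos θ, r sin θ) = (-0.767789, 21.986598)
h = r sin θ − e = 21.986598 − 4 = 17.986598
x = r cos θ + √(L² − h²) = -0.767789 + √(11236.0 − 323.5177) = -0.767789 + 104.462827 = 103.695038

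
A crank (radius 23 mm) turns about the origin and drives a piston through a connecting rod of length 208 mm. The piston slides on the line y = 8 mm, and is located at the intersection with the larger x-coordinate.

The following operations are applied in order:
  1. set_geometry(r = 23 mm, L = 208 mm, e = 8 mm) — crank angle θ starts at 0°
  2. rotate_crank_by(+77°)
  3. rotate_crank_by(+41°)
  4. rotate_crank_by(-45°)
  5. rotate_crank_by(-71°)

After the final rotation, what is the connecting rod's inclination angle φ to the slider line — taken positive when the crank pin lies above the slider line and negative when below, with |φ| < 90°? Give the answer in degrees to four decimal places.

set_geometry: r = 23 mm, L = 208 mm, e = 8 mm; θ ← 0°
rotate_crank_by(+77°): θ ← 0° +77° = 77°
rotate_crank_by(+41°): θ ← 77° +41° = 118°
rotate_crank_by(-45°): θ ← 118° -45° = 73°
rotate_crank_by(-71°): θ ← 73° -71° = 2°
crank pin P = (r cos θ, r sin θ) = (22.985989, 0.802688)
h = r sin θ − e = 0.802688 − 8 = -7.197312
sin φ = h / L = -7.197312 / 208 = -0.03460246
φ = arcsin(-0.03460246) = -1.982971°

-1.9830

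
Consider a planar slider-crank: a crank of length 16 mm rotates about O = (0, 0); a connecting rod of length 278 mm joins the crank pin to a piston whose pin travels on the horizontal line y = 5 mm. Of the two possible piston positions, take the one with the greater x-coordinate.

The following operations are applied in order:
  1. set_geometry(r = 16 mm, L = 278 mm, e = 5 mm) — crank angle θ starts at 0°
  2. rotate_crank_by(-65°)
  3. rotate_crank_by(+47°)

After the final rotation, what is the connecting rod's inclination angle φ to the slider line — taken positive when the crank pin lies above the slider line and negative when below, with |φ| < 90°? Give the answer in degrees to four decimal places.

set_geometry: r = 16 mm, L = 278 mm, e = 5 mm; θ ← 0°
rotate_crank_by(-65°): θ ← 0° -65° = -65°
rotate_crank_by(+47°): θ ← -65° +47° = -18°
crank pin P = (r cos θ, r sin θ) = (15.216904, -4.944272)
h = r sin θ − e = -4.944272 − 5 = -9.944272
sin φ = h / L = -9.944272 / 278 = -0.03577076
φ = arcsin(-0.03577076) = -2.049951°

-2.0500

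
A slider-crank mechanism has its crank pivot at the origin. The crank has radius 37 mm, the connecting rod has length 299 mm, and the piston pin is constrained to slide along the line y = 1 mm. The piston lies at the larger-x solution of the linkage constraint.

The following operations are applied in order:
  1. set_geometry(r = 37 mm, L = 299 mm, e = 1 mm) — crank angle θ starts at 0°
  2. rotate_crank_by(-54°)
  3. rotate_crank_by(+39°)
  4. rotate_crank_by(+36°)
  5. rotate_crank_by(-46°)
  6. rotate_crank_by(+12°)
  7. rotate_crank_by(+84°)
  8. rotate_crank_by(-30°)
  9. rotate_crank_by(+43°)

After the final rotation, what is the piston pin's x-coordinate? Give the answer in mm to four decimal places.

set_geometry: r = 37 mm, L = 299 mm, e = 1 mm; θ ← 0°
rotate_crank_by(-54°): θ ← 0° -54° = -54°
rotate_crank_by(+39°): θ ← -54° +39° = -15°
rotate_crank_by(+36°): θ ← -15° +36° = 21°
rotate_crank_by(-46°): θ ← 21° -46° = -25°
rotate_crank_by(+12°): θ ← -25° +12° = -13°
rotate_crank_by(+84°): θ ← -13° +84° = 71°
rotate_crank_by(-30°): θ ← 71° -30° = 41°
rotate_crank_by(+43°): θ ← 41° +43° = 84°
crank pin P = (r cos θ, r sin θ) = (3.867553, 36.797310)
h = r sin θ − e = 36.797310 − 1 = 35.797310
x = r cos θ + √(L² − h²) = 3.867553 + √(89401.0 − 1281.4474) = 3.867553 + 296.849377 = 300.716930

300.7169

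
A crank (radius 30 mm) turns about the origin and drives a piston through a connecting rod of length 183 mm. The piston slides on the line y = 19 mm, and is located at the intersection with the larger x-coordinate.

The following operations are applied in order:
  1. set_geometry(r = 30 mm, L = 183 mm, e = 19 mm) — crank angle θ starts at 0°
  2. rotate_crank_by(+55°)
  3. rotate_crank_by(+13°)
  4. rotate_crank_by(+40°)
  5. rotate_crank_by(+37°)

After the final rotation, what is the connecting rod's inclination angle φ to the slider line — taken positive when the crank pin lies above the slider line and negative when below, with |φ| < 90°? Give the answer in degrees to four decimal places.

-0.5613

set_geometry: r = 30 mm, L = 183 mm, e = 19 mm; θ ← 0°
rotate_crank_by(+55°): θ ← 0° +55° = 55°
rotate_crank_by(+13°): θ ← 55° +13° = 68°
rotate_crank_by(+40°): θ ← 68° +40° = 108°
rotate_crank_by(+37°): θ ← 108° +37° = 145°
crank pin P = (r cos θ, r sin θ) = (-24.574561, 17.207293)
h = r sin θ − e = 17.207293 − 19 = -1.792707
sin φ = h / L = -1.792707 / 183 = -0.00979621
φ = arcsin(-0.00979621) = -0.561291°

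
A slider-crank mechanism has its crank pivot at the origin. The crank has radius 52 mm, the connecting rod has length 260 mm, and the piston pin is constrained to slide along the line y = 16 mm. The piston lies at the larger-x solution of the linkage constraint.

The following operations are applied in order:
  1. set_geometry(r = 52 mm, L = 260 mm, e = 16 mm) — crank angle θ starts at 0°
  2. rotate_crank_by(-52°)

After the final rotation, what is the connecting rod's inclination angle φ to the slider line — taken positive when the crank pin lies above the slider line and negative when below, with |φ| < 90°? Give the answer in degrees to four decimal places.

set_geometry: r = 52 mm, L = 260 mm, e = 16 mm; θ ← 0°
rotate_crank_by(-52°): θ ← 0° -52° = -52°
crank pin P = (r cos θ, r sin θ) = (32.014397, -40.976559)
h = r sin θ − e = -40.976559 − 16 = -56.976559
sin φ = h / L = -56.976559 / 260 = -0.21914061
φ = arcsin(-0.21914061) = -12.658562°

-12.6586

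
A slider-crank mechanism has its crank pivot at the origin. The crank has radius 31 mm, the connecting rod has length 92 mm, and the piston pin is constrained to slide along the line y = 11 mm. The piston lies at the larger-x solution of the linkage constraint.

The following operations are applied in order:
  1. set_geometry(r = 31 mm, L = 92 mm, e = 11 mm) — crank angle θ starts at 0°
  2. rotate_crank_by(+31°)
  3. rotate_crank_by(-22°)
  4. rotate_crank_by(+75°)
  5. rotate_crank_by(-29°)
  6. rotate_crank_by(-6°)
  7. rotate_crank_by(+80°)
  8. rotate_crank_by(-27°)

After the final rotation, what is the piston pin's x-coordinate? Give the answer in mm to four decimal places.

83.5027

set_geometry: r = 31 mm, L = 92 mm, e = 11 mm; θ ← 0°
rotate_crank_by(+31°): θ ← 0° +31° = 31°
rotate_crank_by(-22°): θ ← 31° -22° = 9°
rotate_crank_by(+75°): θ ← 9° +75° = 84°
rotate_crank_by(-29°): θ ← 84° -29° = 55°
rotate_crank_by(-6°): θ ← 55° -6° = 49°
rotate_crank_by(+80°): θ ← 49° +80° = 129°
rotate_crank_by(-27°): θ ← 129° -27° = 102°
crank pin P = (r cos θ, r sin θ) = (-6.445262, 30.322576)
h = r sin θ − e = 30.322576 − 11 = 19.322576
x = r cos θ + √(L² − h²) = -6.445262 + √(8464.0 − 373.3619) = -6.445262 + 89.947974 = 83.502712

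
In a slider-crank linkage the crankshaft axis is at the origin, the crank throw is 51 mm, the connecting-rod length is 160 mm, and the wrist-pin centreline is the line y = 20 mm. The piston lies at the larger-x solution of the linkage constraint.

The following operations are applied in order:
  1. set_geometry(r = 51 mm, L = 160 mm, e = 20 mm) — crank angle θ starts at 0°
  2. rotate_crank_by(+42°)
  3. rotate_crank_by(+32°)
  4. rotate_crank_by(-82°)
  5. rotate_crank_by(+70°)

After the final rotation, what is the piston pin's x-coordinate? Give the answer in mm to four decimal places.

181.9731

set_geometry: r = 51 mm, L = 160 mm, e = 20 mm; θ ← 0°
rotate_crank_by(+42°): θ ← 0° +42° = 42°
rotate_crank_by(+32°): θ ← 42° +32° = 74°
rotate_crank_by(-82°): θ ← 74° -82° = -8°
rotate_crank_by(+70°): θ ← -8° +70° = 62°
crank pin P = (r cos θ, r sin θ) = (23.943050, 45.030327)
h = r sin θ − e = 45.030327 − 20 = 25.030327
x = r cos θ + √(L² − h²) = 23.943050 + √(25600.0 − 626.5173) = 23.943050 + 158.030006 = 181.973055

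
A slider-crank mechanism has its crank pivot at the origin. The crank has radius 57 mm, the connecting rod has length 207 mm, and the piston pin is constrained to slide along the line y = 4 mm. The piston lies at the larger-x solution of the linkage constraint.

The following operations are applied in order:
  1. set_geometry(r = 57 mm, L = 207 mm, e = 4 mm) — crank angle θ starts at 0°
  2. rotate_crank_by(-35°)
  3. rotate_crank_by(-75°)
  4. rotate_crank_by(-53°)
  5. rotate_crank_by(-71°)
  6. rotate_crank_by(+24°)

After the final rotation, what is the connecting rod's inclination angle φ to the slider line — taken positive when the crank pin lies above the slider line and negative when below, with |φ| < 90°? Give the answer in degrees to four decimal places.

set_geometry: r = 57 mm, L = 207 mm, e = 4 mm; θ ← 0°
rotate_crank_by(-35°): θ ← 0° -35° = -35°
rotate_crank_by(-75°): θ ← -35° -75° = -110°
rotate_crank_by(-53°): θ ← -110° -53° = -163°
rotate_crank_by(-71°): θ ← -163° -71° = -234°
rotate_crank_by(+24°): θ ← -234° +24° = -210°
crank pin P = (r cos θ, r sin θ) = (-49.363448, 28.500000)
h = r sin θ − e = 28.500000 − 4 = 24.500000
sin φ = h / L = 24.500000 / 207 = 0.11835749
φ = arcsin(0.11835749) = 6.797318°

6.7973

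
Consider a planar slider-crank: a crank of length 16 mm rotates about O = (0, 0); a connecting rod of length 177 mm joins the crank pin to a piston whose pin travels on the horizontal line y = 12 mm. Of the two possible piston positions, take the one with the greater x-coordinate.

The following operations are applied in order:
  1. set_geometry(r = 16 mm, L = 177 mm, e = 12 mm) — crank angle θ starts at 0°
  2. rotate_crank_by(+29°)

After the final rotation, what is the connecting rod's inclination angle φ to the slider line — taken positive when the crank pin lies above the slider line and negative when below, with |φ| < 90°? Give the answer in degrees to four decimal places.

set_geometry: r = 16 mm, L = 177 mm, e = 12 mm; θ ← 0°
rotate_crank_by(+29°): θ ← 0° +29° = 29°
crank pin P = (r cos θ, r sin θ) = (13.993915, 7.756954)
h = r sin θ − e = 7.756954 − 12 = -4.243046
sin φ = h / L = -4.243046 / 177 = -0.02397201
φ = arcsin(-0.02397201) = -1.373627°

-1.3736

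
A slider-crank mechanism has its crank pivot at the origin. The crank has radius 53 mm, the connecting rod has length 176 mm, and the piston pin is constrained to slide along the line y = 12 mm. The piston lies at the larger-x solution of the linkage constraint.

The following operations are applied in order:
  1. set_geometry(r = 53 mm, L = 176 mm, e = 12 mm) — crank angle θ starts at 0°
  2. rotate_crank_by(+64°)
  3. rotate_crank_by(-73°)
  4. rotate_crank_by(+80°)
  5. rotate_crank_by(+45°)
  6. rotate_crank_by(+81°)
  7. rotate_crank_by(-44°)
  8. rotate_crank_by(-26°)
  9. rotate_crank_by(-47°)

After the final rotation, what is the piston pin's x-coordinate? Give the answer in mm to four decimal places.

180.5521

set_geometry: r = 53 mm, L = 176 mm, e = 12 mm; θ ← 0°
rotate_crank_by(+64°): θ ← 0° +64° = 64°
rotate_crank_by(-73°): θ ← 64° -73° = -9°
rotate_crank_by(+80°): θ ← -9° +80° = 71°
rotate_crank_by(+45°): θ ← 71° +45° = 116°
rotate_crank_by(+81°): θ ← 116° +81° = 197°
rotate_crank_by(-44°): θ ← 197° -44° = 153°
rotate_crank_by(-26°): θ ← 153° -26° = 127°
rotate_crank_by(-47°): θ ← 127° -47° = 80°
crank pin P = (r cos θ, r sin θ) = (9.203353, 52.194811)
h = r sin θ − e = 52.194811 − 12 = 40.194811
x = r cos θ + √(L² − h²) = 9.203353 + √(30976.0 − 1615.6228) = 9.203353 + 171.348701 = 180.552054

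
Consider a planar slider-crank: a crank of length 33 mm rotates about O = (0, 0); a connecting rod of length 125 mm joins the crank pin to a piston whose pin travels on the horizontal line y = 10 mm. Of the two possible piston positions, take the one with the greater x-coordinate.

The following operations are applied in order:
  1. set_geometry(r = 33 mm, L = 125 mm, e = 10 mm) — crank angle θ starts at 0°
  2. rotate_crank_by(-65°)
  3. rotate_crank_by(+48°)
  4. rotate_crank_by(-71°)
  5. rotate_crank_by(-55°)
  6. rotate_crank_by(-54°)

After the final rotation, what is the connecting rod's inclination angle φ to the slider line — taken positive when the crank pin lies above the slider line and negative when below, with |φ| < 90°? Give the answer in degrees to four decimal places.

-0.1612

set_geometry: r = 33 mm, L = 125 mm, e = 10 mm; θ ← 0°
rotate_crank_by(-65°): θ ← 0° -65° = -65°
rotate_crank_by(+48°): θ ← -65° +48° = -17°
rotate_crank_by(-71°): θ ← -17° -71° = -88°
rotate_crank_by(-55°): θ ← -88° -55° = -143°
rotate_crank_by(-54°): θ ← -143° -54° = -197°
crank pin P = (r cos θ, r sin θ) = (-31.558057, 9.648266)
h = r sin θ − e = 9.648266 − 10 = -0.351734
sin φ = h / L = -0.351734 / 125 = -0.00281387
φ = arcsin(-0.00281387) = -0.161223°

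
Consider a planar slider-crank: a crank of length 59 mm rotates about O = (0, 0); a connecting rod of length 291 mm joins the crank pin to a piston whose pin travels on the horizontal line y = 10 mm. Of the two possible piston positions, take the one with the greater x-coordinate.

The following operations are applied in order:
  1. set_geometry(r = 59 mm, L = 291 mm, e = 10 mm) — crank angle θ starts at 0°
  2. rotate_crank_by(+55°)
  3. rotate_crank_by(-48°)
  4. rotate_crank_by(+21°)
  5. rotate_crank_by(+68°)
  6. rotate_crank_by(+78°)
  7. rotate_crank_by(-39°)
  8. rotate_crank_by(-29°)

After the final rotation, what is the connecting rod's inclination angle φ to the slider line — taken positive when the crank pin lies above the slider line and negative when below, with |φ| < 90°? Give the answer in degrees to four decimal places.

9.2377

set_geometry: r = 59 mm, L = 291 mm, e = 10 mm; θ ← 0°
rotate_crank_by(+55°): θ ← 0° +55° = 55°
rotate_crank_by(-48°): θ ← 55° -48° = 7°
rotate_crank_by(+21°): θ ← 7° +21° = 28°
rotate_crank_by(+68°): θ ← 28° +68° = 96°
rotate_crank_by(+78°): θ ← 96° +78° = 174°
rotate_crank_by(-39°): θ ← 174° -39° = 135°
rotate_crank_by(-29°): θ ← 135° -29° = 106°
crank pin P = (r cos θ, r sin θ) = (-16.262604, 56.714440)
h = r sin θ − e = 56.714440 − 10 = 46.714440
sin φ = h / L = 46.714440 / 291 = 0.16053072
φ = arcsin(0.16053072) = 9.237703°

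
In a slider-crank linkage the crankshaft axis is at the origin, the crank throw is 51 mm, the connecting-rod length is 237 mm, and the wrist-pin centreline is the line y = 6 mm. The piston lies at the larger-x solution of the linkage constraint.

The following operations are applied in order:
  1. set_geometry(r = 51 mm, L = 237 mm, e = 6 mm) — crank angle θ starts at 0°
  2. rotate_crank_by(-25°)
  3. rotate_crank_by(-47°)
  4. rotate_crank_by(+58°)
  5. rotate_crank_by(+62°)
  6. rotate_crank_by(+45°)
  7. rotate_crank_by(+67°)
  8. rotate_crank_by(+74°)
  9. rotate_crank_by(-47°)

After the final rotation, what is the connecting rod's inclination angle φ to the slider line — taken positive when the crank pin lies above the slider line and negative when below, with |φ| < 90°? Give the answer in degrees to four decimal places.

set_geometry: r = 51 mm, L = 237 mm, e = 6 mm; θ ← 0°
rotate_crank_by(-25°): θ ← 0° -25° = -25°
rotate_crank_by(-47°): θ ← -25° -47° = -72°
rotate_crank_by(+58°): θ ← -72° +58° = -14°
rotate_crank_by(+62°): θ ← -14° +62° = 48°
rotate_crank_by(+45°): θ ← 48° +45° = 93°
rotate_crank_by(+67°): θ ← 93° +67° = 160°
rotate_crank_by(+74°): θ ← 160° +74° = 234°
rotate_crank_by(-47°): θ ← 234° -47° = 187°
crank pin P = (r cos θ, r sin θ) = (-50.619854, -6.215337)
h = r sin θ − e = -6.215337 − 6 = -12.215337
sin φ = h / L = -12.215337 / 237 = -0.05154150
φ = arcsin(-0.05154150) = -2.954420°

-2.9544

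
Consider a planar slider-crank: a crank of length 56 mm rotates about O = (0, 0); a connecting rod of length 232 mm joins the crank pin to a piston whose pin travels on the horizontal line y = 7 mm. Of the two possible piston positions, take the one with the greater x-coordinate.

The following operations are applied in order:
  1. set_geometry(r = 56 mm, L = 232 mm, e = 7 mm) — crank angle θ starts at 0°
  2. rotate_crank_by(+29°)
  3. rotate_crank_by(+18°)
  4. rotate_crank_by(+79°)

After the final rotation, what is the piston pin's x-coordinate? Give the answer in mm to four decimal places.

195.9000

set_geometry: r = 56 mm, L = 232 mm, e = 7 mm; θ ← 0°
rotate_crank_by(+29°): θ ← 0° +29° = 29°
rotate_crank_by(+18°): θ ← 29° +18° = 47°
rotate_crank_by(+79°): θ ← 47° +79° = 126°
crank pin P = (r cos θ, r sin θ) = (-32.915974, 45.304952)
h = r sin θ − e = 45.304952 − 7 = 38.304952
x = r cos θ + √(L² − h²) = -32.915974 + √(53824.0 − 1467.2693) = -32.915974 + 228.815932 = 195.899958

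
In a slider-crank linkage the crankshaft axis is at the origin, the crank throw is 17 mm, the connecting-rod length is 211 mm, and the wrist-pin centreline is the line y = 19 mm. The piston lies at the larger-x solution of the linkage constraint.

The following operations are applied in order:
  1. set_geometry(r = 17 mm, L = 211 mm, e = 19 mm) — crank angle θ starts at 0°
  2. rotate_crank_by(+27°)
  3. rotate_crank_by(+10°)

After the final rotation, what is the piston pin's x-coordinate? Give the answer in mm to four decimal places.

224.3945

set_geometry: r = 17 mm, L = 211 mm, e = 19 mm; θ ← 0°
rotate_crank_by(+27°): θ ← 0° +27° = 27°
rotate_crank_by(+10°): θ ← 27° +10° = 37°
crank pin P = (r cos θ, r sin θ) = (13.576804, 10.230855)
h = r sin θ − e = 10.230855 − 19 = -8.769145
x = r cos θ + √(L² − h²) = 13.576804 + √(44521.0 − 76.8979) = 13.576804 + 210.817699 = 224.394502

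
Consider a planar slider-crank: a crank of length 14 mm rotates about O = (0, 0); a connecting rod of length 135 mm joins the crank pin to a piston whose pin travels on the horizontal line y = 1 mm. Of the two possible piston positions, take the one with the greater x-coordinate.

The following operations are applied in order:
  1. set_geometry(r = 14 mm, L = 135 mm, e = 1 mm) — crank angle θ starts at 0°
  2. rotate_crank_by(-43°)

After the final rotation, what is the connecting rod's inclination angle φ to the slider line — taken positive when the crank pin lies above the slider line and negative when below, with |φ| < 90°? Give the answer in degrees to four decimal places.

set_geometry: r = 14 mm, L = 135 mm, e = 1 mm; θ ← 0°
rotate_crank_by(-43°): θ ← 0° -43° = -43°
crank pin P = (r cos θ, r sin θ) = (10.238952, -9.547977)
h = r sin θ − e = -9.547977 − 1 = -10.547977
sin φ = h / L = -10.547977 / 135 = -0.07813316
φ = arcsin(-0.07813316) = -4.481268°

-4.4813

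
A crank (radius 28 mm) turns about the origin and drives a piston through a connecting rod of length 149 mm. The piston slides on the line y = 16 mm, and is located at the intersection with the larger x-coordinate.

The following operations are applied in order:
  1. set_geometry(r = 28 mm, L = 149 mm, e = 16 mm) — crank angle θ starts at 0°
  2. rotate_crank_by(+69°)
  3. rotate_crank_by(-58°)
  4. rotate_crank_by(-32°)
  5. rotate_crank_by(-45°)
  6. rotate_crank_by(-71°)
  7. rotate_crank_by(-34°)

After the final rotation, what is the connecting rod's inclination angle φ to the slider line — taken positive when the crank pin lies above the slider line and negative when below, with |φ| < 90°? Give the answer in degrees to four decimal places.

-7.8615

set_geometry: r = 28 mm, L = 149 mm, e = 16 mm; θ ← 0°
rotate_crank_by(+69°): θ ← 0° +69° = 69°
rotate_crank_by(-58°): θ ← 69° -58° = 11°
rotate_crank_by(-32°): θ ← 11° -32° = -21°
rotate_crank_by(-45°): θ ← -21° -45° = -66°
rotate_crank_by(-71°): θ ← -66° -71° = -137°
rotate_crank_by(-34°): θ ← -137° -34° = -171°
crank pin P = (r cos θ, r sin θ) = (-27.655274, -4.380165)
h = r sin θ − e = -4.380165 − 16 = -20.380165
sin φ = h / L = -20.380165 / 149 = -0.13677963
φ = arcsin(-0.13677963) = -7.861540°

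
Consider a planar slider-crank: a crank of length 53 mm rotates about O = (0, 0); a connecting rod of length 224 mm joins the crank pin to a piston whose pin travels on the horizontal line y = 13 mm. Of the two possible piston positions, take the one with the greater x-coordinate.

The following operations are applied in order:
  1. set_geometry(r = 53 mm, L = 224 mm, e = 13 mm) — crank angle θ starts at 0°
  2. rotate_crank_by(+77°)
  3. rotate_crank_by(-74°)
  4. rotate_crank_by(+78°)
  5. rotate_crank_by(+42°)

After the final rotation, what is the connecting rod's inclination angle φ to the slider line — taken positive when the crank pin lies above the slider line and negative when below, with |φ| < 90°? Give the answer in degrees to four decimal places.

8.0710

set_geometry: r = 53 mm, L = 224 mm, e = 13 mm; θ ← 0°
rotate_crank_by(+77°): θ ← 0° +77° = 77°
rotate_crank_by(-74°): θ ← 77° -74° = 3°
rotate_crank_by(+78°): θ ← 3° +78° = 81°
rotate_crank_by(+42°): θ ← 81° +42° = 123°
crank pin P = (r cos θ, r sin θ) = (-28.865869, 44.449540)
h = r sin θ − e = 44.449540 − 13 = 31.449540
sin φ = h / L = 31.449540 / 224 = 0.14039973
φ = arcsin(0.14039973) = 8.070978°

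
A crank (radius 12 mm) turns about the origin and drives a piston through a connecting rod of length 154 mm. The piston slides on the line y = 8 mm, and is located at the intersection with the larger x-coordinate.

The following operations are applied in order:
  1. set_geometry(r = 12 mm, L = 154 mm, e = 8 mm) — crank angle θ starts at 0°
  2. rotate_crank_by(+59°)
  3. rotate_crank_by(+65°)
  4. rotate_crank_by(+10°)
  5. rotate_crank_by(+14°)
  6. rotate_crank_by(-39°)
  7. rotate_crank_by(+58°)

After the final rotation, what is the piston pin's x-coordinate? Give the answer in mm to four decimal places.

142.2163

set_geometry: r = 12 mm, L = 154 mm, e = 8 mm; θ ← 0°
rotate_crank_by(+59°): θ ← 0° +59° = 59°
rotate_crank_by(+65°): θ ← 59° +65° = 124°
rotate_crank_by(+10°): θ ← 124° +10° = 134°
rotate_crank_by(+14°): θ ← 134° +14° = 148°
rotate_crank_by(-39°): θ ← 148° -39° = 109°
rotate_crank_by(+58°): θ ← 109° +58° = 167°
crank pin P = (r cos θ, r sin θ) = (-11.692441, 2.699413)
h = r sin θ − e = 2.699413 − 8 = -5.300587
x = r cos θ + √(L² − h²) = -11.692441 + √(23716.0 − 28.0962) = -11.692441 + 153.908751 = 142.216311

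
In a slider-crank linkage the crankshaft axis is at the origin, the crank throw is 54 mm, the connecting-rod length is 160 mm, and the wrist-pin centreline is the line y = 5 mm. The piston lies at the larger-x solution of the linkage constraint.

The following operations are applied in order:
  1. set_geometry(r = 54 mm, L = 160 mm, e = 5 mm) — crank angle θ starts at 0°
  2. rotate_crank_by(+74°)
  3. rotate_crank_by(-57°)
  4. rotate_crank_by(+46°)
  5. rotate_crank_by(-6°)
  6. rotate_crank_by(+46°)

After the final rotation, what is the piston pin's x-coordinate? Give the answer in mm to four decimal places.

140.6032

set_geometry: r = 54 mm, L = 160 mm, e = 5 mm; θ ← 0°
rotate_crank_by(+74°): θ ← 0° +74° = 74°
rotate_crank_by(-57°): θ ← 74° -57° = 17°
rotate_crank_by(+46°): θ ← 17° +46° = 63°
rotate_crank_by(-6°): θ ← 63° -6° = 57°
rotate_crank_by(+46°): θ ← 57° +46° = 103°
crank pin P = (r cos θ, r sin θ) = (-12.147357, 52.615983)
h = r sin θ − e = 52.615983 − 5 = 47.615983
x = r cos θ + √(L² − h²) = -12.147357 + √(25600.0 − 2267.2819) = -12.147357 + 152.750509 = 140.603152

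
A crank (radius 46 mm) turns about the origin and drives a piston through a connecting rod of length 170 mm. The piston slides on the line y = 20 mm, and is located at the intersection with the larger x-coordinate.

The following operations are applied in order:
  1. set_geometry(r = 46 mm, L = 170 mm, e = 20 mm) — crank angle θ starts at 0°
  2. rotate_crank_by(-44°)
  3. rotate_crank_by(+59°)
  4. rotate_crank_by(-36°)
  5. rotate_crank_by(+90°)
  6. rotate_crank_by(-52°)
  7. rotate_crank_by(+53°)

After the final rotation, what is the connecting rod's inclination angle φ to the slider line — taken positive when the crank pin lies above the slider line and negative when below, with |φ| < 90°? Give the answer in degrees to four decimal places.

set_geometry: r = 46 mm, L = 170 mm, e = 20 mm; θ ← 0°
rotate_crank_by(-44°): θ ← 0° -44° = -44°
rotate_crank_by(+59°): θ ← -44° +59° = 15°
rotate_crank_by(-36°): θ ← 15° -36° = -21°
rotate_crank_by(+90°): θ ← -21° +90° = 69°
rotate_crank_by(-52°): θ ← 69° -52° = 17°
rotate_crank_by(+53°): θ ← 17° +53° = 70°
crank pin P = (r cos θ, r sin θ) = (15.732927, 43.225861)
h = r sin θ − e = 43.225861 − 20 = 23.225861
sin φ = h / L = 23.225861 / 170 = 0.13662271
φ = arcsin(0.13662271) = 7.852464°

7.8525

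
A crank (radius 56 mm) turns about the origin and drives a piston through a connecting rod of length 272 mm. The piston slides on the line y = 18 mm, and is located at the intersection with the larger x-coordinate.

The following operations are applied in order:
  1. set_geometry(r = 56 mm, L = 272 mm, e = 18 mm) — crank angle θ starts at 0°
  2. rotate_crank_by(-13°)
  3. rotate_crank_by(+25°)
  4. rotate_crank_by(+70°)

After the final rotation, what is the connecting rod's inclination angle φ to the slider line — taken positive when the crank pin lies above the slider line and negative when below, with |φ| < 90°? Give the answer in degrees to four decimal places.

set_geometry: r = 56 mm, L = 272 mm, e = 18 mm; θ ← 0°
rotate_crank_by(-13°): θ ← 0° -13° = -13°
rotate_crank_by(+25°): θ ← -13° +25° = 12°
rotate_crank_by(+70°): θ ← 12° +70° = 82°
crank pin P = (r cos θ, r sin θ) = (7.793694, 55.455012)
h = r sin θ − e = 55.455012 − 18 = 37.455012
sin φ = h / L = 37.455012 / 272 = 0.13770225
φ = arcsin(0.13770225) = 7.914907°

7.9149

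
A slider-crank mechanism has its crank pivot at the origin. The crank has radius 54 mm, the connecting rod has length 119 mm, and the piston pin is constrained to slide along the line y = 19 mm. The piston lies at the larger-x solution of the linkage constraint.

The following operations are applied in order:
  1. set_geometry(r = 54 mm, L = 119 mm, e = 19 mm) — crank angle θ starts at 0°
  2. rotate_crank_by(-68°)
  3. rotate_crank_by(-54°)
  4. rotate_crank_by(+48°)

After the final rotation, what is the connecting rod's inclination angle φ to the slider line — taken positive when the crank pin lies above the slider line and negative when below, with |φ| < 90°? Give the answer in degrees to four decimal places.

set_geometry: r = 54 mm, L = 119 mm, e = 19 mm; θ ← 0°
rotate_crank_by(-68°): θ ← 0° -68° = -68°
rotate_crank_by(-54°): θ ← -68° -54° = -122°
rotate_crank_by(+48°): θ ← -122° +48° = -74°
crank pin P = (r cos θ, r sin θ) = (14.884417, -51.908132)
h = r sin θ − e = -51.908132 − 19 = -70.908132
sin φ = h / L = -70.908132 / 119 = -0.59586665
φ = arcsin(-0.59586665) = -36.574438°

-36.5744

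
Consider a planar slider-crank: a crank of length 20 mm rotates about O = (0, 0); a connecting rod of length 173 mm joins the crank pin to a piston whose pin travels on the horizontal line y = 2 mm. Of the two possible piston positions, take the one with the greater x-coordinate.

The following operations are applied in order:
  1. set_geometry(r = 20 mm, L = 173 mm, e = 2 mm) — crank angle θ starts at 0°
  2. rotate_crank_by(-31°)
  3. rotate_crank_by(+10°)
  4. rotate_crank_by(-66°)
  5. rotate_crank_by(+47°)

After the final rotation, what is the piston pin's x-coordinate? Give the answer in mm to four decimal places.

set_geometry: r = 20 mm, L = 173 mm, e = 2 mm; θ ← 0°
rotate_crank_by(-31°): θ ← 0° -31° = -31°
rotate_crank_by(+10°): θ ← -31° +10° = -21°
rotate_crank_by(-66°): θ ← -21° -66° = -87°
rotate_crank_by(+47°): θ ← -87° +47° = -40°
crank pin P = (r cos θ, r sin θ) = (15.320889, -12.855752)
h = r sin θ − e = -12.855752 − 2 = -14.855752
x = r cos θ + √(L² − h²) = 15.320889 + √(29929.0 − 220.6934) = 15.320889 + 172.360978 = 187.681867

187.6819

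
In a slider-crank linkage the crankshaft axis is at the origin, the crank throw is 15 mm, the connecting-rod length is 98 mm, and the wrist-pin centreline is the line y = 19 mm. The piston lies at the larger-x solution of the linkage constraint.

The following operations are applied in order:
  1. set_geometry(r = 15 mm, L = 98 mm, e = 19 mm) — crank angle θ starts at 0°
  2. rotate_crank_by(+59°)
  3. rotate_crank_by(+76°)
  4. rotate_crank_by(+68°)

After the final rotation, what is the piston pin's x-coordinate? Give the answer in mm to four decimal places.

set_geometry: r = 15 mm, L = 98 mm, e = 19 mm; θ ← 0°
rotate_crank_by(+59°): θ ← 0° +59° = 59°
rotate_crank_by(+76°): θ ← 59° +76° = 135°
rotate_crank_by(+68°): θ ← 135° +68° = 203°
crank pin P = (r cos θ, r sin θ) = (-13.807573, -5.860967)
h = r sin θ − e = -5.860967 − 19 = -24.860967
x = r cos θ + √(L² − h²) = -13.807573 + √(9604.0 − 618.0677) = -13.807573 + 94.794158 = 80.986585

80.9866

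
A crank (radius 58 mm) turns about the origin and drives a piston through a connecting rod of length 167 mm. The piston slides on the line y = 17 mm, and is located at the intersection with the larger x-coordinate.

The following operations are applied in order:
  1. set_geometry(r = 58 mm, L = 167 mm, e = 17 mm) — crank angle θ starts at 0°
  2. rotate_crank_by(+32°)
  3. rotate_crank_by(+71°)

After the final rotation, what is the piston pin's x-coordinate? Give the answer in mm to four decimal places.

set_geometry: r = 58 mm, L = 167 mm, e = 17 mm; θ ← 0°
rotate_crank_by(+32°): θ ← 0° +32° = 32°
rotate_crank_by(+71°): θ ← 32° +71° = 103°
crank pin P = (r cos θ, r sin θ) = (-13.047161, 56.513464)
h = r sin θ − e = 56.513464 − 17 = 39.513464
x = r cos θ + √(L² − h²) = -13.047161 + √(27889.0 − 1561.3138) = -13.047161 + 162.258085 = 149.210924

149.2109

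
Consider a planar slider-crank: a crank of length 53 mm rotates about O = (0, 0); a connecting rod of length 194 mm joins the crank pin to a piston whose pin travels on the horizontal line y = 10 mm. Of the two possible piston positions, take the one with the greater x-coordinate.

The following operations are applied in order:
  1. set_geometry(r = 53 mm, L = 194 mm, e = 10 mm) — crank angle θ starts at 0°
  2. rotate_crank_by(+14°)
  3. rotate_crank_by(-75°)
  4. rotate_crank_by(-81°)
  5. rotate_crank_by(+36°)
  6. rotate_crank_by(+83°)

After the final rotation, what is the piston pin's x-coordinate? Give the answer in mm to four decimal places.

set_geometry: r = 53 mm, L = 194 mm, e = 10 mm; θ ← 0°
rotate_crank_by(+14°): θ ← 0° +14° = 14°
rotate_crank_by(-75°): θ ← 14° -75° = -61°
rotate_crank_by(-81°): θ ← -61° -81° = -142°
rotate_crank_by(+36°): θ ← -142° +36° = -106°
rotate_crank_by(+83°): θ ← -106° +83° = -23°
crank pin P = (r cos θ, r sin θ) = (48.786757, -20.708750)
h = r sin θ − e = -20.708750 − 10 = -30.708750
x = r cos θ + √(L² − h²) = 48.786757 + √(37636.0 − 943.0273) = 48.786757 + 191.554099 = 240.340856

240.3409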